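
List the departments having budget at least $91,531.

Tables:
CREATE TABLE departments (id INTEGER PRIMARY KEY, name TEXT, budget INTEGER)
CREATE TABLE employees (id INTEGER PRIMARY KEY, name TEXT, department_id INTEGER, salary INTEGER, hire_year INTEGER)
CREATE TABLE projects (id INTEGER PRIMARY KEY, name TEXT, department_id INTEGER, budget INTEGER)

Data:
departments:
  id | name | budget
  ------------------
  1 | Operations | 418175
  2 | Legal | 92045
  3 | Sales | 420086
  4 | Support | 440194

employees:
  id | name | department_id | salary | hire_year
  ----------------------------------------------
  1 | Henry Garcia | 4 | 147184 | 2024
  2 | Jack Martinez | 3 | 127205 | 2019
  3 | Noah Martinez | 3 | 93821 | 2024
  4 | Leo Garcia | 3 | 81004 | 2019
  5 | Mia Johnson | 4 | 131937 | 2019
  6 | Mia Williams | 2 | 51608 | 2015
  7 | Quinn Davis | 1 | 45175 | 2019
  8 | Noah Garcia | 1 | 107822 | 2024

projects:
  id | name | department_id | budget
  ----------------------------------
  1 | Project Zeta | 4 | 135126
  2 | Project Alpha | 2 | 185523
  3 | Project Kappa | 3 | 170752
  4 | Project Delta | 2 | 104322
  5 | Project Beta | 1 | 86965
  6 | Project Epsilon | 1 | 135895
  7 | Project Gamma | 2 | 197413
SELECT name, budget FROM departments WHERE budget >= 91531

Execution result:
name | budget
Operations | 418175
Legal | 92045
Sales | 420086
Support | 440194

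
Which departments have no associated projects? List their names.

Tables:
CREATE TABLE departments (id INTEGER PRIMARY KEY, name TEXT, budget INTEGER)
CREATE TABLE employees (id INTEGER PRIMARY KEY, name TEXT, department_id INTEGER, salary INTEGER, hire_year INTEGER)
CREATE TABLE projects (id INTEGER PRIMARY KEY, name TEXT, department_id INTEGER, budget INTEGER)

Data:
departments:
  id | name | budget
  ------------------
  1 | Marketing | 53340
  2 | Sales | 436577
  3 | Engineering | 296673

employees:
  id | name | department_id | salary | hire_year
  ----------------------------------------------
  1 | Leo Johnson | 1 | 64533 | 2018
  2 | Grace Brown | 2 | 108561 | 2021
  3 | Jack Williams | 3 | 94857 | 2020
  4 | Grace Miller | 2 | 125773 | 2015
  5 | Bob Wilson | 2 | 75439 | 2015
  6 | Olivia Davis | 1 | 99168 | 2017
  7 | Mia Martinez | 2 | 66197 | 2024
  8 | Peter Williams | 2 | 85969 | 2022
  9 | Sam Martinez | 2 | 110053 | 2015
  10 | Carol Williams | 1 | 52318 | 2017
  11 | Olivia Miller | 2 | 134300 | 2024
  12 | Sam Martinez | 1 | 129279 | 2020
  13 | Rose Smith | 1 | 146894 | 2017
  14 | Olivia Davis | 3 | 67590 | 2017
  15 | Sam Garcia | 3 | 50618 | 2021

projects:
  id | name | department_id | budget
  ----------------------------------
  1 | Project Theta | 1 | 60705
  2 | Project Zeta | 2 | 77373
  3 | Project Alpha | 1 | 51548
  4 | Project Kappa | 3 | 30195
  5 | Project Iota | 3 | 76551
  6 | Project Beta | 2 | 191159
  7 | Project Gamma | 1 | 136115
SELECT p.name FROM departments p LEFT JOIN projects c ON c.department_id = p.id WHERE c.id IS NULL

Execution result:
(no rows)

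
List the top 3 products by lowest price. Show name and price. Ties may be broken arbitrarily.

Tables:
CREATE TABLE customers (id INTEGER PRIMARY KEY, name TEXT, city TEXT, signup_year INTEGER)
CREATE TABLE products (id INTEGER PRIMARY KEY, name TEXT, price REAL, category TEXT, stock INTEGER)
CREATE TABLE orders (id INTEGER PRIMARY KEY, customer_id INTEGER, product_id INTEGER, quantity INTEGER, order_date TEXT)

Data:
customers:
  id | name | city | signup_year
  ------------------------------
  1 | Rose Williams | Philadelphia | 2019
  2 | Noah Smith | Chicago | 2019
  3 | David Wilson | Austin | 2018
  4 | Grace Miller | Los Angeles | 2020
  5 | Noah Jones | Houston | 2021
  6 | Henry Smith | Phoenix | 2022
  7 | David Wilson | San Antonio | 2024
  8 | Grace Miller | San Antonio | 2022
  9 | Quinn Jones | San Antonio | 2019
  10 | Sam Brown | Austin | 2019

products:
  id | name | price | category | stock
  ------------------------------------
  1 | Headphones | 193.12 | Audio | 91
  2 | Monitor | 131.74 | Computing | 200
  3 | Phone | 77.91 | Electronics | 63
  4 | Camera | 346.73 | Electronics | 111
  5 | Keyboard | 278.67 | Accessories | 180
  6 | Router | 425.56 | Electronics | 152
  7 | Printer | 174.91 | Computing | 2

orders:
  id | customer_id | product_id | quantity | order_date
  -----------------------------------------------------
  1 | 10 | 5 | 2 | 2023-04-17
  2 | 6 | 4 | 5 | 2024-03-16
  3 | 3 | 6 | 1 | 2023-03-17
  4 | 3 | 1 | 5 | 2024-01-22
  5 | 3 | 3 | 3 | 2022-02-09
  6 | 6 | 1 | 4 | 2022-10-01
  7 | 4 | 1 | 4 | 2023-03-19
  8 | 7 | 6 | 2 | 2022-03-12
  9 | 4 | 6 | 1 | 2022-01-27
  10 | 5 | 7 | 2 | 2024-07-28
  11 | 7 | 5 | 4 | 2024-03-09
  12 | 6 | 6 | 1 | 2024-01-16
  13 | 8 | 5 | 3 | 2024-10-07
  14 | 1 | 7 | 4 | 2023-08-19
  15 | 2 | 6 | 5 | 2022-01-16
SELECT name, price FROM products ORDER BY price ASC LIMIT 3

Execution result:
name | price
Phone | 77.91
Monitor | 131.74
Printer | 174.91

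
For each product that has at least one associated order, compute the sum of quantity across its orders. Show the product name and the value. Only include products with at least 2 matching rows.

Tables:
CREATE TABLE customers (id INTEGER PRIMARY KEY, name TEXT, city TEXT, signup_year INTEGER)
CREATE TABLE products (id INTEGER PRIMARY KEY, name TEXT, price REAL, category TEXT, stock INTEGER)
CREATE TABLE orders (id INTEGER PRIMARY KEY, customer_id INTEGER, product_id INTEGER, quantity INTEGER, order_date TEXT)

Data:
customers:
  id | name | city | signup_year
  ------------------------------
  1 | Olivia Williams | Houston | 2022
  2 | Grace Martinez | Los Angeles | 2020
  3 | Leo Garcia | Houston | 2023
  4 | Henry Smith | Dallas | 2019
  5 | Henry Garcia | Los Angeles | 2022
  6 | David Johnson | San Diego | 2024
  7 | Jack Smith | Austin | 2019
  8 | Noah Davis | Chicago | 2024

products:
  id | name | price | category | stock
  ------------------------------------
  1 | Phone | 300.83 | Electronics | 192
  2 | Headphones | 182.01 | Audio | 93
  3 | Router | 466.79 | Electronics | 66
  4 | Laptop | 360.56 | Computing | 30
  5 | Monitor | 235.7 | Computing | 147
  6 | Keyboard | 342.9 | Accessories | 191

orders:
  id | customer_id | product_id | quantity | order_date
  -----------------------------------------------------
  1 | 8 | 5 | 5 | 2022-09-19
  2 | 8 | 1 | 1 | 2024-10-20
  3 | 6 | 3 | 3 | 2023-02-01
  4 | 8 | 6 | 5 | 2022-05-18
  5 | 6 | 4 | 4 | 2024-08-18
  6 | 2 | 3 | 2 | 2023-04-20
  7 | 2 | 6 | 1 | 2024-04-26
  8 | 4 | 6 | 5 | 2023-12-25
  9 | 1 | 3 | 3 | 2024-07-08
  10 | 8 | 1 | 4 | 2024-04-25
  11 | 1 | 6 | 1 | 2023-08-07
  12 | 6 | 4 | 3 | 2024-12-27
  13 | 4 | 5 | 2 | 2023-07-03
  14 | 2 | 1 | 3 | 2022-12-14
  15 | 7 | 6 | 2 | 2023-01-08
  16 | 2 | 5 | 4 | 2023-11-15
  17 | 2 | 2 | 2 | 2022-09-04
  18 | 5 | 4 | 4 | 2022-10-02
SELECT p.name, SUM(c.quantity) AS sum_quantity FROM orders c JOIN products p ON c.product_id = p.id GROUP BY p.id, p.name HAVING COUNT(*) >= 2

Execution result:
name | sum_quantity
Phone | 8
Router | 8
Laptop | 11
Monitor | 11
Keyboard | 14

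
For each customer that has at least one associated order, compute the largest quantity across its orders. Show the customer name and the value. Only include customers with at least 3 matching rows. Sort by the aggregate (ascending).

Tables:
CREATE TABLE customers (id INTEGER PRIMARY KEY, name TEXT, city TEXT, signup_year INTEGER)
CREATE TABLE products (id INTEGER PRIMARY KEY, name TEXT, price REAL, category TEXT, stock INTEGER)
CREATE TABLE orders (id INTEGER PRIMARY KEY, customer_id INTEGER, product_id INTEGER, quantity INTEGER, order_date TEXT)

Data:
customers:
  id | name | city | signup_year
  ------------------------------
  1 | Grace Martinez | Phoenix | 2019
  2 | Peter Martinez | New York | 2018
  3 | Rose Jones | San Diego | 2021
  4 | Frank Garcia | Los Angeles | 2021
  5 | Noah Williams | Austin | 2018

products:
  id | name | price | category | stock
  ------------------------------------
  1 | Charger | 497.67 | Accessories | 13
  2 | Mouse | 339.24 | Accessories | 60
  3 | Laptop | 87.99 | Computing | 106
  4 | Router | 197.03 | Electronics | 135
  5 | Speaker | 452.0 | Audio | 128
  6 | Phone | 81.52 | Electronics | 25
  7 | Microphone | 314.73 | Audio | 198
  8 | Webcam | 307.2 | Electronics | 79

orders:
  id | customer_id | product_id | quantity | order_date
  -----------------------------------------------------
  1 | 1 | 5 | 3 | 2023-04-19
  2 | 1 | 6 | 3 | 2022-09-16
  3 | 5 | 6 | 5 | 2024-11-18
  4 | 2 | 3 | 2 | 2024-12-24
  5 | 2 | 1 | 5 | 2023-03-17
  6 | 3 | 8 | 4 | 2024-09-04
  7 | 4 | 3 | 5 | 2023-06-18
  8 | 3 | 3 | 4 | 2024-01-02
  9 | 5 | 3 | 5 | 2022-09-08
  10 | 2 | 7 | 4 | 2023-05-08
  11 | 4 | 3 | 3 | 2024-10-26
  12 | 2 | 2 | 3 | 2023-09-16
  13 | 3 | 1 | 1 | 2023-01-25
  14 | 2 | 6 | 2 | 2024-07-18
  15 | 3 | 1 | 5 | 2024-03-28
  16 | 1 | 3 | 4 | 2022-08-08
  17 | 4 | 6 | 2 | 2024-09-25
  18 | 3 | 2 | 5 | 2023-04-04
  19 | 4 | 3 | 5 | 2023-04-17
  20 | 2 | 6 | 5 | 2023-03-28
SELECT p.name, MAX(c.quantity) AS max_quantity FROM orders c JOIN customers p ON c.customer_id = p.id GROUP BY p.id, p.name HAVING COUNT(*) >= 3 ORDER BY max_quantity ASC

Execution result:
name | max_quantity
Grace Martinez | 4
Peter Martinez | 5
Rose Jones | 5
Frank Garcia | 5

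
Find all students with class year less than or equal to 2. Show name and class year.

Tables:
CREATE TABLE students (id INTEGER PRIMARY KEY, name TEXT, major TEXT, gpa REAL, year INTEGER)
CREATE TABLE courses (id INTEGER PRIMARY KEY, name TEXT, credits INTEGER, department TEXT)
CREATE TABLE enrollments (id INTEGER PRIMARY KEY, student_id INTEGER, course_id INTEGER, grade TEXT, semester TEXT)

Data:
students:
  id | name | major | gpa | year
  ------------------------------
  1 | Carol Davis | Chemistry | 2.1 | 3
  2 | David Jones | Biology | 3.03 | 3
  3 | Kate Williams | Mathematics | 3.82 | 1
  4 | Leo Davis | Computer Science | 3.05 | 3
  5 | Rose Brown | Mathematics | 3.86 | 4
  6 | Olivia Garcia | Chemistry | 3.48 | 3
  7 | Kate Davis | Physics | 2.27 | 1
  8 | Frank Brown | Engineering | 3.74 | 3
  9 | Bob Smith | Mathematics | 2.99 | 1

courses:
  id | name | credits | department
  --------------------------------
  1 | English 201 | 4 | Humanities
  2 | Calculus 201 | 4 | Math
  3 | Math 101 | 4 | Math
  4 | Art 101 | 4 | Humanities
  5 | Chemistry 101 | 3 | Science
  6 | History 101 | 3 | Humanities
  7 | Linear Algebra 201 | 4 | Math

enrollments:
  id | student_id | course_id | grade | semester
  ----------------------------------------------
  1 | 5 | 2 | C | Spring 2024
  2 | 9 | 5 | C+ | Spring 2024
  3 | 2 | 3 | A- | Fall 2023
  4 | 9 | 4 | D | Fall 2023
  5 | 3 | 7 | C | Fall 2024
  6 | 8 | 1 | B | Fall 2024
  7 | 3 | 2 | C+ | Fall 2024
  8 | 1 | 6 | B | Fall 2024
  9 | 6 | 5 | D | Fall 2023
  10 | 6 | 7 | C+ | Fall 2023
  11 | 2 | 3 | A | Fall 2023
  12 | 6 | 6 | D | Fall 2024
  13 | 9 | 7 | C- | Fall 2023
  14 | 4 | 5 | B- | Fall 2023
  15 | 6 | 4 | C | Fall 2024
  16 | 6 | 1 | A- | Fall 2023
SELECT name, year FROM students WHERE year <= 2

Execution result:
name | year
Kate Williams | 1
Kate Davis | 1
Bob Smith | 1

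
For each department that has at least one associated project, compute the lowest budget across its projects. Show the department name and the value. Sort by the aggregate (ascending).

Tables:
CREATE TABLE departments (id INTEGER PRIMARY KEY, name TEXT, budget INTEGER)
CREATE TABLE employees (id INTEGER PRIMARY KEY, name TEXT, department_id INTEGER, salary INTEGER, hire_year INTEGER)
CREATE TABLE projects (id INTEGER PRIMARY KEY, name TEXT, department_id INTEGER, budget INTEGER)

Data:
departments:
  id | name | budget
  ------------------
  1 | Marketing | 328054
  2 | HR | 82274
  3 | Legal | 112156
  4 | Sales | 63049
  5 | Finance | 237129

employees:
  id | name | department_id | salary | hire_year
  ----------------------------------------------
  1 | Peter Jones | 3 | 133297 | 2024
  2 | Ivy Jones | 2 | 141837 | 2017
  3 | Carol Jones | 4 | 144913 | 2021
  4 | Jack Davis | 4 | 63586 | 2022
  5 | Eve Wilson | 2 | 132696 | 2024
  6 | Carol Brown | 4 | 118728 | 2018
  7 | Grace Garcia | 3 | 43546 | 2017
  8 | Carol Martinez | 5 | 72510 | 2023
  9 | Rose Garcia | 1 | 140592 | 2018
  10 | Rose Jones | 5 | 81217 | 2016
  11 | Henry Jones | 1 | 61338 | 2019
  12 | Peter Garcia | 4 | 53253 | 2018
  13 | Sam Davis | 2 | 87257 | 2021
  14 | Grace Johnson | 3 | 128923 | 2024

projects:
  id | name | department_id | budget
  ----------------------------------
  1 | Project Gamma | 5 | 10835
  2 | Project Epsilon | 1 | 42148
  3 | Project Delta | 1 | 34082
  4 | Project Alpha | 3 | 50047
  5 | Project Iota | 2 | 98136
SELECT p.name, MIN(c.budget) AS min_budget FROM projects c JOIN departments p ON c.department_id = p.id GROUP BY p.id, p.name ORDER BY min_budget ASC

Execution result:
name | min_budget
Finance | 10835
Marketing | 34082
Legal | 50047
HR | 98136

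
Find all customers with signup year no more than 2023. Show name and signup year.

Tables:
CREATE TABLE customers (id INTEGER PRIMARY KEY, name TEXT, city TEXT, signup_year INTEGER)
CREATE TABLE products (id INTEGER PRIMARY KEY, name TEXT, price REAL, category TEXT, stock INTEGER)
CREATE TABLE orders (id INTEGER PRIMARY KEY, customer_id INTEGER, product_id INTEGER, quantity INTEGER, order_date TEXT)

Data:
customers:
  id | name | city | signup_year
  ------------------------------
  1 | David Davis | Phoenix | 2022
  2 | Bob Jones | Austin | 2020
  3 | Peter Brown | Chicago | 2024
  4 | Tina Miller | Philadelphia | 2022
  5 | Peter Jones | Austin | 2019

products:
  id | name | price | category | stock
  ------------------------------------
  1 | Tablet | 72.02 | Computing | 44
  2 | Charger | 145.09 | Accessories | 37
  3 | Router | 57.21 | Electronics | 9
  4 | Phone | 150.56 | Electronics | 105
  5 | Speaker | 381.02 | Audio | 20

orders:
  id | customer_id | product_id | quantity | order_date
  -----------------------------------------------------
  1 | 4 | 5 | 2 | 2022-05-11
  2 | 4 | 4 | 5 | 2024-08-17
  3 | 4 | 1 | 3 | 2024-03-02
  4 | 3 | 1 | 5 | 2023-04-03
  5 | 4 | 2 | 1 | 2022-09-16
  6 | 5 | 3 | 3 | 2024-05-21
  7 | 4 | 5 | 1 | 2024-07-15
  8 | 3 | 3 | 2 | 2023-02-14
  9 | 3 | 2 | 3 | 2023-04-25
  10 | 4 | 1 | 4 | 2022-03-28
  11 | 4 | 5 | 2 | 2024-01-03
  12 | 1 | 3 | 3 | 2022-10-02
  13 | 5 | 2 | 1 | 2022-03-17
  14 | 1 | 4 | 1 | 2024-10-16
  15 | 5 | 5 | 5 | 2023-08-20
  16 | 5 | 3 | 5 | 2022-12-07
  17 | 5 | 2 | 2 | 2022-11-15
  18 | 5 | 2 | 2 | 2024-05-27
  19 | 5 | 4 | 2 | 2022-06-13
SELECT name, signup_year FROM customers WHERE signup_year <= 2023

Execution result:
name | signup_year
David Davis | 2022
Bob Jones | 2020
Tina Miller | 2022
Peter Jones | 2019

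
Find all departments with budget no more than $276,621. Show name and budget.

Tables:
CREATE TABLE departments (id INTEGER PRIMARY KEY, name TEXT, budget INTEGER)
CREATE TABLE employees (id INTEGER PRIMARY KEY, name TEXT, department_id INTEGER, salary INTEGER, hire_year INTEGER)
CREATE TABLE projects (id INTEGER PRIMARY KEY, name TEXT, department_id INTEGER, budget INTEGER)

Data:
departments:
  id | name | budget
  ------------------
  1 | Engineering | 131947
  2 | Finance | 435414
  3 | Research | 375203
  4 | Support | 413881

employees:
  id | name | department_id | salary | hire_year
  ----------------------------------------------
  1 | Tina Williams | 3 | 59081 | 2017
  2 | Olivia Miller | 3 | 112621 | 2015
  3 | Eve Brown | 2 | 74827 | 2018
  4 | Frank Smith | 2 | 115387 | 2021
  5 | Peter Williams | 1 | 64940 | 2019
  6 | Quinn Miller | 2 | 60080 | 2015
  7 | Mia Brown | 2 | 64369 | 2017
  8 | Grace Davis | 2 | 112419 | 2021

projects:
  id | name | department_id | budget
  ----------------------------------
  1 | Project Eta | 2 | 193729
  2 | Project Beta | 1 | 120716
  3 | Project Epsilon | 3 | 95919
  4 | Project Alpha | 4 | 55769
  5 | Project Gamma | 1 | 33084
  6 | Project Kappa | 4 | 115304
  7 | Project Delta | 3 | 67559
SELECT name, budget FROM departments WHERE budget <= 276621

Execution result:
name | budget
Engineering | 131947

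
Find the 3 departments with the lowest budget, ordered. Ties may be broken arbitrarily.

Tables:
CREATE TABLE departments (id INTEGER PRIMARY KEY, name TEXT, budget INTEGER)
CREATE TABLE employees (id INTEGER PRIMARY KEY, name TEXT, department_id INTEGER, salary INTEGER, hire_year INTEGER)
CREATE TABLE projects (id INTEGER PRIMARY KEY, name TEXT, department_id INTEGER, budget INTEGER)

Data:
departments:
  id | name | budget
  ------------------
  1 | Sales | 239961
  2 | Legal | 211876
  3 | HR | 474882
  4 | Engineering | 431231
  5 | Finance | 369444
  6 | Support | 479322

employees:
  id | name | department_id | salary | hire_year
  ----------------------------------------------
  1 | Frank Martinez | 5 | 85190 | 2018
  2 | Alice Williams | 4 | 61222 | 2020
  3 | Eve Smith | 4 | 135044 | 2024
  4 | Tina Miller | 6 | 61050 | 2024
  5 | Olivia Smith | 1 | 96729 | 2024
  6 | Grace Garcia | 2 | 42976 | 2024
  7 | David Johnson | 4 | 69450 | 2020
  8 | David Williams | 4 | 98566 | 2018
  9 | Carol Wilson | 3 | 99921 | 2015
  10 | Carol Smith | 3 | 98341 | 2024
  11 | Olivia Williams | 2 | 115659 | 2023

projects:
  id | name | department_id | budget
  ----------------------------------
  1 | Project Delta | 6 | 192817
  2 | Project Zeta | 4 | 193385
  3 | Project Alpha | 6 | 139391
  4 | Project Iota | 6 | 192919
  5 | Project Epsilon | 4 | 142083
SELECT name, budget FROM departments ORDER BY budget ASC LIMIT 3

Execution result:
name | budget
Legal | 211876
Sales | 239961
Finance | 369444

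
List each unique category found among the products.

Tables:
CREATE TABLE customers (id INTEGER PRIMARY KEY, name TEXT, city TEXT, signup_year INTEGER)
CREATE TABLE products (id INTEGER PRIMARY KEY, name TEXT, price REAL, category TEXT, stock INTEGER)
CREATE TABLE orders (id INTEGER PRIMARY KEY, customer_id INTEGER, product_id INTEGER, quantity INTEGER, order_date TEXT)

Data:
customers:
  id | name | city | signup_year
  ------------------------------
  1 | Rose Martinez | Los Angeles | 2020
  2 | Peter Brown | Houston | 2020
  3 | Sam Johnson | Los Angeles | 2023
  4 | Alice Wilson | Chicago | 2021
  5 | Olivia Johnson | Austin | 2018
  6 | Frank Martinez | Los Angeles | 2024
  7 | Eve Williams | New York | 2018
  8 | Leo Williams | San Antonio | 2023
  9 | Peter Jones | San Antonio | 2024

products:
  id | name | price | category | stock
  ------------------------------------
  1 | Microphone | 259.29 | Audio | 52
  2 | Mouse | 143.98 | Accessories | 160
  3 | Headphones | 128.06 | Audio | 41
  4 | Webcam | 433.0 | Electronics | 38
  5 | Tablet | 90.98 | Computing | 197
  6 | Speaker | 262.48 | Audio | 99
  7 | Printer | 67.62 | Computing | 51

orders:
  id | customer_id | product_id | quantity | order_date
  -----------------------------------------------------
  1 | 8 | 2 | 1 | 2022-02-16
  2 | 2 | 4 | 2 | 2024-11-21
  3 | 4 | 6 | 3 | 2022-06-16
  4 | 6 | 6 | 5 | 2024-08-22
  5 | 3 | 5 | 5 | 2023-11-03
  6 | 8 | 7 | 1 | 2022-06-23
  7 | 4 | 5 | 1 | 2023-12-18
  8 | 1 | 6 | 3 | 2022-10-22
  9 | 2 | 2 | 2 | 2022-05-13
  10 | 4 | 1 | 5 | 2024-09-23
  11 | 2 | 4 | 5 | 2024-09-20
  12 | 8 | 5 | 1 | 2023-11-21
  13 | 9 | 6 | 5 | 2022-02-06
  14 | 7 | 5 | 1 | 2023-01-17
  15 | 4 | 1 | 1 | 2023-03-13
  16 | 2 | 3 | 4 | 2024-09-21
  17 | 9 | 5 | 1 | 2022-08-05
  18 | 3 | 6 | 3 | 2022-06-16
SELECT DISTINCT category FROM products

Execution result:
category
Audio
Accessories
Electronics
Computing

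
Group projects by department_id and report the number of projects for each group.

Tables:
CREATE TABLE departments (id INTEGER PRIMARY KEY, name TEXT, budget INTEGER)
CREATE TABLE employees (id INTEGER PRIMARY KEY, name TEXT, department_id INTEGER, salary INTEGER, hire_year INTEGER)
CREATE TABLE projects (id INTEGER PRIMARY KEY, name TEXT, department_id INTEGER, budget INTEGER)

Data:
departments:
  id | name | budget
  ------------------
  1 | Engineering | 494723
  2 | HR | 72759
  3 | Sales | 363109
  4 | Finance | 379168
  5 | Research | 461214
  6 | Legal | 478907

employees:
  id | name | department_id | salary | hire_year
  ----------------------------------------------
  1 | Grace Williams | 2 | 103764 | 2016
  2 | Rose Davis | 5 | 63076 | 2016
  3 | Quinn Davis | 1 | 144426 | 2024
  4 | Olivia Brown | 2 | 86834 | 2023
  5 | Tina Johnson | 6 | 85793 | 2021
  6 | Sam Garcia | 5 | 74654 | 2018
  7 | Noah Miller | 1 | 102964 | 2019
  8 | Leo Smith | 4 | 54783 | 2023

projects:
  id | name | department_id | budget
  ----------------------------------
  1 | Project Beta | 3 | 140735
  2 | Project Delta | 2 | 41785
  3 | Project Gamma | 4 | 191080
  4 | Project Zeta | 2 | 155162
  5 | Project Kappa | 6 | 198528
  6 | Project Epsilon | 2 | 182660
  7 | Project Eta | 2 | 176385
SELECT department_id, COUNT(*) AS n FROM projects GROUP BY department_id

Execution result:
department_id | n
2 | 4
3 | 1
4 | 1
6 | 1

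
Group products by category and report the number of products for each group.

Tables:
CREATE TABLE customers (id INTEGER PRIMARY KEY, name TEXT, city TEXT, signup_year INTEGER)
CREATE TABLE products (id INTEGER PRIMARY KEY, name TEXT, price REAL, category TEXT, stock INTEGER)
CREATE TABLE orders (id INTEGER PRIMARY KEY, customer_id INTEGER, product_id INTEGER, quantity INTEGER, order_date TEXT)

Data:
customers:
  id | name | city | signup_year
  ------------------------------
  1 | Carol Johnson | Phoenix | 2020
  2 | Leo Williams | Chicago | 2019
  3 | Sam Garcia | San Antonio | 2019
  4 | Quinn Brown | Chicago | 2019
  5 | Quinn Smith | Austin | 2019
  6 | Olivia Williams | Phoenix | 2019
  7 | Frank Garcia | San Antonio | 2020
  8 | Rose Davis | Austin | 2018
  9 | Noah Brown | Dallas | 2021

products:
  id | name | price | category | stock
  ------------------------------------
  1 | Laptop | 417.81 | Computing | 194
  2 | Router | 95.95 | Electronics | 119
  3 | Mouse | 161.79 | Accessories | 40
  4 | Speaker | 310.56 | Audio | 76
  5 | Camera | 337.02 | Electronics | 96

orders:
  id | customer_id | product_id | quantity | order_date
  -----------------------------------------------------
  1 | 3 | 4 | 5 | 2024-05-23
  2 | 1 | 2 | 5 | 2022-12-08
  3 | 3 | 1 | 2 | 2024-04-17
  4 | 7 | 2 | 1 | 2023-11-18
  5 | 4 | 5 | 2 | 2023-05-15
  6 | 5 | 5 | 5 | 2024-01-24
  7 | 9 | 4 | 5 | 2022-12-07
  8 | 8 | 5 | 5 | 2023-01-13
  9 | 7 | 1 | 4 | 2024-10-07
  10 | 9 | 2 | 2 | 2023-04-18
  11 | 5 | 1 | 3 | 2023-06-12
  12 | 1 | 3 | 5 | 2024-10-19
SELECT category, COUNT(*) AS n FROM products GROUP BY category

Execution result:
category | n
Accessories | 1
Audio | 1
Computing | 1
Electronics | 2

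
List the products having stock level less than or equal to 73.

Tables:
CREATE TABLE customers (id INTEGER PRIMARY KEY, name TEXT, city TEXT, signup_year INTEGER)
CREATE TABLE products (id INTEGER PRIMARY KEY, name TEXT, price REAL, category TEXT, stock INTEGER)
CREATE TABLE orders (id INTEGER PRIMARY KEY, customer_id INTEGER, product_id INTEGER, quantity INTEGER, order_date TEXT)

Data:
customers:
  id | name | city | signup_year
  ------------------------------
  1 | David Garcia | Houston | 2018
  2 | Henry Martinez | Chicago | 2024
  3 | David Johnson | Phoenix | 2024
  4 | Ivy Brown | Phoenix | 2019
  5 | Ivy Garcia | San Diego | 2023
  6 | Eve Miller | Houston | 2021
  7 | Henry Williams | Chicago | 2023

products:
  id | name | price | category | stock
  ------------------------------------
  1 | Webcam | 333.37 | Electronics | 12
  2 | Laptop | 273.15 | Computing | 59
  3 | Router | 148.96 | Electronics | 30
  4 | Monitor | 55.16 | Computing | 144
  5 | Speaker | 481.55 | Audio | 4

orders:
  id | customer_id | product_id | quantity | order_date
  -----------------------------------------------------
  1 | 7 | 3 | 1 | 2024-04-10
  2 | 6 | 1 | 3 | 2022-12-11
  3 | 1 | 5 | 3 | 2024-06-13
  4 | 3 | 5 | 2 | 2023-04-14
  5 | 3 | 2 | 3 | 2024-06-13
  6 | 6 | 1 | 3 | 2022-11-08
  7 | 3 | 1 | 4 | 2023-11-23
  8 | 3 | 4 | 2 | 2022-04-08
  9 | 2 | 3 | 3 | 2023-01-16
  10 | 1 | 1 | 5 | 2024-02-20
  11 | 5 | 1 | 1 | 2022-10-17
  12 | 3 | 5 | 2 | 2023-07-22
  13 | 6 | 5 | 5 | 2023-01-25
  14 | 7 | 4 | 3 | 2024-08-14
SELECT name, stock FROM products WHERE stock <= 73

Execution result:
name | stock
Webcam | 12
Laptop | 59
Router | 30
Speaker | 4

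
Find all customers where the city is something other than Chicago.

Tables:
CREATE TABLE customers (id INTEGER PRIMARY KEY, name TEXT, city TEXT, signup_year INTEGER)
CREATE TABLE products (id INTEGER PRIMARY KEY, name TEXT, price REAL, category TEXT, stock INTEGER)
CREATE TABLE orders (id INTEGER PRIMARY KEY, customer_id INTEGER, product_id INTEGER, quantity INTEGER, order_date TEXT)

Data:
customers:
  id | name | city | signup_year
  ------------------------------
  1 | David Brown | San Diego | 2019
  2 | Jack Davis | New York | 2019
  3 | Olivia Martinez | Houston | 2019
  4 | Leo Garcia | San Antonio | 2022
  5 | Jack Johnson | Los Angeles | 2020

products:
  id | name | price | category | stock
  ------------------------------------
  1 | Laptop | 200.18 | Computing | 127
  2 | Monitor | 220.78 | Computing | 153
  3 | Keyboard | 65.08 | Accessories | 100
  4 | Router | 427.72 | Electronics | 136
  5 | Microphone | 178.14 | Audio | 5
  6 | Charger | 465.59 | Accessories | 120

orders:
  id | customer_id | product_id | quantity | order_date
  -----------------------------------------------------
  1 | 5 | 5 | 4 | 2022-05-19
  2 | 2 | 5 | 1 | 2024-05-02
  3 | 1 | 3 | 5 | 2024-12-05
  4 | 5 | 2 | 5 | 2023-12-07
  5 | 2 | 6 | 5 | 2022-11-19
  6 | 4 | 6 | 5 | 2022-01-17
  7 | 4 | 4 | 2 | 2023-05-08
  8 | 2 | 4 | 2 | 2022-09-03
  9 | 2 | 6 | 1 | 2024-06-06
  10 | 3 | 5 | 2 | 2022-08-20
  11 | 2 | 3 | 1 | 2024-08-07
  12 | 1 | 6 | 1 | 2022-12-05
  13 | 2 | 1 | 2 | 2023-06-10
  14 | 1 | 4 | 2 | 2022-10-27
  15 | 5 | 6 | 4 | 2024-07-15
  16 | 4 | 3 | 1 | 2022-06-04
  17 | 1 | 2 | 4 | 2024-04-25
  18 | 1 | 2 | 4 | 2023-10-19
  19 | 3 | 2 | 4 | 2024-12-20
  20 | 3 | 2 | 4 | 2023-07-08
SELECT name, city FROM customers WHERE city <> 'Chicago'

Execution result:
name | city
David Brown | San Diego
Jack Davis | New York
Olivia Martinez | Houston
Leo Garcia | San Antonio
Jack Johnson | Los Angeles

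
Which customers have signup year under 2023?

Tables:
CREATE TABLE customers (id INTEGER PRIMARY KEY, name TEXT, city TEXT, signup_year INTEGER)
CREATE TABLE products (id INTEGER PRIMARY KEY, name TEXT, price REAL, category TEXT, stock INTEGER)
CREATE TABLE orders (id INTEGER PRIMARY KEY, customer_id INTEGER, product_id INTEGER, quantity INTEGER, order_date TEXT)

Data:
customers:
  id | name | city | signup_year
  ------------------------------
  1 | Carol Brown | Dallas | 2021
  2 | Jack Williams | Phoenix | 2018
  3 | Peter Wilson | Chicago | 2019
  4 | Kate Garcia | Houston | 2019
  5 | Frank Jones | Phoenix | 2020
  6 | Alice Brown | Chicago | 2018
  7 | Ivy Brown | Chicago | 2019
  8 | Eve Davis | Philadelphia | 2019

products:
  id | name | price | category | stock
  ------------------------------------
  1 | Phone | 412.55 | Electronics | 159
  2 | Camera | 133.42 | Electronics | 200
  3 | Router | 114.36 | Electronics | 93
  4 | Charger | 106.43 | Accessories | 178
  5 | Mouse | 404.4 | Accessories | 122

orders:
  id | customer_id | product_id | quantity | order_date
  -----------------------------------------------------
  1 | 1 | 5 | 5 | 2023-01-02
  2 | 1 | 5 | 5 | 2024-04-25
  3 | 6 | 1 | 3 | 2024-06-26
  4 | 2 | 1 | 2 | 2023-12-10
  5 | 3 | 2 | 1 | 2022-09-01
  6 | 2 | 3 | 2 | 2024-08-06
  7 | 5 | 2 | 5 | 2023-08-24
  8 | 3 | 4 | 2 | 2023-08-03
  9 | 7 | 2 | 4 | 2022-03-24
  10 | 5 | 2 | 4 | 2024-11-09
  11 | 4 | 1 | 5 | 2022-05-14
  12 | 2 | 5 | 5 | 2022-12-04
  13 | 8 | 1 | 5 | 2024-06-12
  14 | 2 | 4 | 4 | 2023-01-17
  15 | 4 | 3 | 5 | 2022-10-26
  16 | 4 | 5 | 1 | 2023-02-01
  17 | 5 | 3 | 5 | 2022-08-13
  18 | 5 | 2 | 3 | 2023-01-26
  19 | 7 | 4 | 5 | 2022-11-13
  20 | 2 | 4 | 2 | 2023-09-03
SELECT name, signup_year FROM customers WHERE signup_year < 2023

Execution result:
name | signup_year
Carol Brown | 2021
Jack Williams | 2018
Peter Wilson | 2019
Kate Garcia | 2019
Frank Jones | 2020
Alice Brown | 2018
Ivy Brown | 2019
Eve Davis | 2019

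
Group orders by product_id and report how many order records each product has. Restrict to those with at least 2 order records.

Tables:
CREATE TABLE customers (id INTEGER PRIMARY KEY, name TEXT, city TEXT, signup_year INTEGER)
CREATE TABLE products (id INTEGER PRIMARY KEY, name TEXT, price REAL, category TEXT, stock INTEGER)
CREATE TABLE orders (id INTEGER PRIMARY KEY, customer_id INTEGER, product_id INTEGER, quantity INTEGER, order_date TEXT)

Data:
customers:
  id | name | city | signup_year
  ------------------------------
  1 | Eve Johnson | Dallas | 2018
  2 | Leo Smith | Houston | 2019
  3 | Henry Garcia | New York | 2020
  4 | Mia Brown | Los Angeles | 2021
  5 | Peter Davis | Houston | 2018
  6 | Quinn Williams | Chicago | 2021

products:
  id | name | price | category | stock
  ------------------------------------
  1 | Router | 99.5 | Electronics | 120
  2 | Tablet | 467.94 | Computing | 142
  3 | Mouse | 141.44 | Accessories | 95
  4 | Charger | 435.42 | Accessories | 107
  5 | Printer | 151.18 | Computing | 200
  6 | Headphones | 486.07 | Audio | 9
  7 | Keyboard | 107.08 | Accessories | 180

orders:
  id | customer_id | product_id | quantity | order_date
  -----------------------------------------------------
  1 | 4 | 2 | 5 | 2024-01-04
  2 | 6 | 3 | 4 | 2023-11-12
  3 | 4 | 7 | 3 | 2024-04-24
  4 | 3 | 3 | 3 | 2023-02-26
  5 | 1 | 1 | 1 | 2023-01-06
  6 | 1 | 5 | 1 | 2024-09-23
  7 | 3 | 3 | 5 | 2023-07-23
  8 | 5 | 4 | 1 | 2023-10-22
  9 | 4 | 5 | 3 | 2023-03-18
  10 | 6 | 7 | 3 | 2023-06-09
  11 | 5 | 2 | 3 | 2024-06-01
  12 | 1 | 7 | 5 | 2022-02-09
SELECT product_id, COUNT(*) AS order_count FROM orders GROUP BY product_id HAVING COUNT(*) >= 2

Execution result:
product_id | order_count
2 | 2
3 | 3
5 | 2
7 | 3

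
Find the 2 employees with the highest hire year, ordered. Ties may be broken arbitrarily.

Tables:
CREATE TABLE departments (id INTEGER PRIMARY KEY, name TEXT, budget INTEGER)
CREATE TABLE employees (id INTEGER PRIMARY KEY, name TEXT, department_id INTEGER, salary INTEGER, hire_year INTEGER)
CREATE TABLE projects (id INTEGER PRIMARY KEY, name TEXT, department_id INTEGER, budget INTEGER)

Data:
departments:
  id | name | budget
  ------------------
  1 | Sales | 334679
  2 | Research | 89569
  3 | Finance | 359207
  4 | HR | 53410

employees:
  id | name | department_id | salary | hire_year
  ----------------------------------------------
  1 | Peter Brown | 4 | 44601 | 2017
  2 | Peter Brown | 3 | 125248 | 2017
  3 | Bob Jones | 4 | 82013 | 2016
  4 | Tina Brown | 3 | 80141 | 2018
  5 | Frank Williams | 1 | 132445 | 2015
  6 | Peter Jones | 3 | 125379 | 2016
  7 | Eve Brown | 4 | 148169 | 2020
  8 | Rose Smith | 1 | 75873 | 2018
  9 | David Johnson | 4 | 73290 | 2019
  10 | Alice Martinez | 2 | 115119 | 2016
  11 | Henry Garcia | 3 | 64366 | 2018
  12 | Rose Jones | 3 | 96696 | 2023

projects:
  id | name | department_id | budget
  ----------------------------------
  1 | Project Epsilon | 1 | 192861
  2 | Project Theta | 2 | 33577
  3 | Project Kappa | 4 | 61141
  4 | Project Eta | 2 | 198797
SELECT name, hire_year FROM employees ORDER BY hire_year DESC LIMIT 2

Execution result:
name | hire_year
Rose Jones | 2023
Eve Brown | 2020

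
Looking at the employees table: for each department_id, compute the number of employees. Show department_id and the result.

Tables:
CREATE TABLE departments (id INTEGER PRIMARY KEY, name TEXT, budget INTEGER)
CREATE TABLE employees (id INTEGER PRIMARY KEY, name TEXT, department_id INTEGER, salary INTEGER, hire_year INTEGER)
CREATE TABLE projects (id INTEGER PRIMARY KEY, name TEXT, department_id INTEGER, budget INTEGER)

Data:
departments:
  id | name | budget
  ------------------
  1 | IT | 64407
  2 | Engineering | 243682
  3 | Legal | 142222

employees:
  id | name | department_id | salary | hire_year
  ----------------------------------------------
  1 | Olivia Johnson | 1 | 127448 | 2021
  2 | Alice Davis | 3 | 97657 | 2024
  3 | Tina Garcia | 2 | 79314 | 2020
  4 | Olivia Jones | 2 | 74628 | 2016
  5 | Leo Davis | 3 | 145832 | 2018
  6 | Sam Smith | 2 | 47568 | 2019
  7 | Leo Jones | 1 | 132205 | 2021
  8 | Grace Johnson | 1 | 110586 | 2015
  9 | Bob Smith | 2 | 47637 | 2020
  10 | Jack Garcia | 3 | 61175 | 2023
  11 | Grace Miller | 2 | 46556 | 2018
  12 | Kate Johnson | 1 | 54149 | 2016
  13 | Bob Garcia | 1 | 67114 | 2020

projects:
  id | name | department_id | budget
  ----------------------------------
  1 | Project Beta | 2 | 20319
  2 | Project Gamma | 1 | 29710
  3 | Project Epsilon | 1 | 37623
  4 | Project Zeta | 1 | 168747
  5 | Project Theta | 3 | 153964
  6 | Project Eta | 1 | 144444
SELECT department_id, COUNT(*) AS n FROM employees GROUP BY department_id

Execution result:
department_id | n
1 | 5
2 | 5
3 | 3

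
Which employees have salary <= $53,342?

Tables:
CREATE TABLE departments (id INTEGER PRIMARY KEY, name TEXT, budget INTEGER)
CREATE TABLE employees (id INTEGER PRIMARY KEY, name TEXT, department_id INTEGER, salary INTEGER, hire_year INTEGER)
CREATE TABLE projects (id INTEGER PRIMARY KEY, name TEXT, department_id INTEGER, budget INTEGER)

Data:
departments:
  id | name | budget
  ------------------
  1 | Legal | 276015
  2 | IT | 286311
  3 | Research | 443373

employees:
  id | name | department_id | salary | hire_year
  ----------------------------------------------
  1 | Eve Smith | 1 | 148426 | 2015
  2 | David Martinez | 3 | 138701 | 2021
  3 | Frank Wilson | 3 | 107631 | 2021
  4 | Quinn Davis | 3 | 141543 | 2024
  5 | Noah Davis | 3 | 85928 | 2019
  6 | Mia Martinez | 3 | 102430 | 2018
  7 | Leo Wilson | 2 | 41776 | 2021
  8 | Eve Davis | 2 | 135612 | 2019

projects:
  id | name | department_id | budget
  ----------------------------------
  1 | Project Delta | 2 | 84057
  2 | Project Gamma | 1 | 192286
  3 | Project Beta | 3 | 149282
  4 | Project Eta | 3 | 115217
SELECT name, salary FROM employees WHERE salary <= 53342

Execution result:
name | salary
Leo Wilson | 41776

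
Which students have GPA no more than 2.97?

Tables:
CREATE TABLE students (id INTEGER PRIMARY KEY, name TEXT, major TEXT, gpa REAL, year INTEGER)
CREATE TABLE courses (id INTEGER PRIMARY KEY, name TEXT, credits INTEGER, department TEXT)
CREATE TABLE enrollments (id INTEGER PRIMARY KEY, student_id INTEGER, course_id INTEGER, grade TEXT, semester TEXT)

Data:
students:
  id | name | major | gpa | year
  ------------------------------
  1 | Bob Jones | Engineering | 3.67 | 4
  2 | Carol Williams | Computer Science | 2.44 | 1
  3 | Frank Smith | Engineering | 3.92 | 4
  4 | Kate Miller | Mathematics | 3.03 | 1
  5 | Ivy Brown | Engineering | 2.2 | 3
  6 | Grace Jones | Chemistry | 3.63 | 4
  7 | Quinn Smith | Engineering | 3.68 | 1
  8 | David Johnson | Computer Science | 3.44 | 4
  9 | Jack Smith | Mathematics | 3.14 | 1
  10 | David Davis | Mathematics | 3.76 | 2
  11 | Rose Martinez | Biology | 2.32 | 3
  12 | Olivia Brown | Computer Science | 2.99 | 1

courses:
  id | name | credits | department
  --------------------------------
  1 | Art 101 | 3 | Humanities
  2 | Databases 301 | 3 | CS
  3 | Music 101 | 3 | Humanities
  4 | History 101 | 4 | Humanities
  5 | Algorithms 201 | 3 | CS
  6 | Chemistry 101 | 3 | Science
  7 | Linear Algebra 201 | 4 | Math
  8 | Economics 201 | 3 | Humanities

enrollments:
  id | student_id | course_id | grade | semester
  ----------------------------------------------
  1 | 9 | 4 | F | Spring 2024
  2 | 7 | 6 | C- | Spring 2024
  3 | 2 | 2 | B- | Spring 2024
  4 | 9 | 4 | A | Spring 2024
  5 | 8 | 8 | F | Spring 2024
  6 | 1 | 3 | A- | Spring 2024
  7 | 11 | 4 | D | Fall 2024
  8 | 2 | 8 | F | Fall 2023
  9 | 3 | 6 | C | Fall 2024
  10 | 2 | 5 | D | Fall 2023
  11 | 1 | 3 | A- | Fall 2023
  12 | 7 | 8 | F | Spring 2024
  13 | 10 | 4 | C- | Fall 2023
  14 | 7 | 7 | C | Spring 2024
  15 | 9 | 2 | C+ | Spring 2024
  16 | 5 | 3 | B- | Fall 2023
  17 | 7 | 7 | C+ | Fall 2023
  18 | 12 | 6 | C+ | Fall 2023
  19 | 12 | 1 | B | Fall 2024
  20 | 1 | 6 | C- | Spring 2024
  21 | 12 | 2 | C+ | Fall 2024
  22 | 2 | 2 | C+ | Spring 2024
SELECT name, gpa FROM students WHERE gpa <= 2.97

Execution result:
name | gpa
Carol Williams | 2.44
Ivy Brown | 2.20
Rose Martinez | 2.32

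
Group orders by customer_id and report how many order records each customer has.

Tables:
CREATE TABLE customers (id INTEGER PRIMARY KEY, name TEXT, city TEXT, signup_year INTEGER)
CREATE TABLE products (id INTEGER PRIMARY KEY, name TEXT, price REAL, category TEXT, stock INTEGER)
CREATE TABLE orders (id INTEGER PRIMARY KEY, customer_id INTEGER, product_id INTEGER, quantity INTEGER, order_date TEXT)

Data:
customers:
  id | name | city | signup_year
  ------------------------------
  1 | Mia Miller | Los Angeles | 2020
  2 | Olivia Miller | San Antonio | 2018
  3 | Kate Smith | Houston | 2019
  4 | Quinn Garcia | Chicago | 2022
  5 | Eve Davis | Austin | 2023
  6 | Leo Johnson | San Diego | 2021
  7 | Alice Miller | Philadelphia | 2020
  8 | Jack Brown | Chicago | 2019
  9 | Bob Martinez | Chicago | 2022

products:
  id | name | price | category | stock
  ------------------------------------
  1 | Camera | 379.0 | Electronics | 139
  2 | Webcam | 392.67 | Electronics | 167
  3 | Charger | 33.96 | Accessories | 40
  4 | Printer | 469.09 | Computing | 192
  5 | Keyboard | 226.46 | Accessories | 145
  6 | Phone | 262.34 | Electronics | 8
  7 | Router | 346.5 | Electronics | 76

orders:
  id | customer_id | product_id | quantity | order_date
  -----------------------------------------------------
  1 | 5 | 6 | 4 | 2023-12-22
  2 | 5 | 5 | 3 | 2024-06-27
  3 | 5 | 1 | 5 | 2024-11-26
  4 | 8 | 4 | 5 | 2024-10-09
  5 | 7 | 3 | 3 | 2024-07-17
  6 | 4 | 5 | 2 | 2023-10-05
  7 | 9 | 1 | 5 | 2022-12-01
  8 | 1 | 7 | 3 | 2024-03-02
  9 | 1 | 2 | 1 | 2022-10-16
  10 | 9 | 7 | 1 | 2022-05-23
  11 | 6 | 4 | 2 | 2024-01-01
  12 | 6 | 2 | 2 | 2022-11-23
SELECT customer_id, COUNT(*) AS order_count FROM orders GROUP BY customer_id

Execution result:
customer_id | order_count
1 | 2
4 | 1
5 | 3
6 | 2
7 | 1
8 | 1
9 | 2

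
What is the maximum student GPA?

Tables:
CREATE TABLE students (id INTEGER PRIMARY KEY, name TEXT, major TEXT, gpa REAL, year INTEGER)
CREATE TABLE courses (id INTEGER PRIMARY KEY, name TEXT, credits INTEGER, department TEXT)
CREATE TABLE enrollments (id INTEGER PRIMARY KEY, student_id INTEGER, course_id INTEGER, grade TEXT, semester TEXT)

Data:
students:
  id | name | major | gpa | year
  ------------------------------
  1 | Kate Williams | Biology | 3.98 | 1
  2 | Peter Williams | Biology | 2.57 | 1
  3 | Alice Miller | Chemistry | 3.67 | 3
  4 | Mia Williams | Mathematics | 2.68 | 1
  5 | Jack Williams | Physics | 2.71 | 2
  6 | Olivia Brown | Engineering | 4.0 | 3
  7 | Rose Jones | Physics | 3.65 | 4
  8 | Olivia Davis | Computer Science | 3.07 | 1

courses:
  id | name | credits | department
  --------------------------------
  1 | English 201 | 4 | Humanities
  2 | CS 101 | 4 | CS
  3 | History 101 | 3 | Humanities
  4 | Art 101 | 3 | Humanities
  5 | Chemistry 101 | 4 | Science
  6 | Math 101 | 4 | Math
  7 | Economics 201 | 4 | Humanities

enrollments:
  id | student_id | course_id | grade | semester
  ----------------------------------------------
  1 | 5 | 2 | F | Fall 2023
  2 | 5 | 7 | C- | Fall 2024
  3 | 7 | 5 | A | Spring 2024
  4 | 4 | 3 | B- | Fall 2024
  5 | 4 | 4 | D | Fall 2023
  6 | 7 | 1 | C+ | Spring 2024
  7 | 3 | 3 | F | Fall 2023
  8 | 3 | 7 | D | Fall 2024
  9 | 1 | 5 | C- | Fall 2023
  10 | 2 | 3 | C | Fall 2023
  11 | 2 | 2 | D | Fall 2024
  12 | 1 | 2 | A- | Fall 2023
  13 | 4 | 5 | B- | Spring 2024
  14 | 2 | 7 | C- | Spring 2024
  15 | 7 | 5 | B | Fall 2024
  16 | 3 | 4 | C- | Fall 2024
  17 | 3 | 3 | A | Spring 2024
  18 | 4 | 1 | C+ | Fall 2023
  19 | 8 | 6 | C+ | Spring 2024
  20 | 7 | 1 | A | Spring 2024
SELECT MAX(gpa) FROM students

Execution result:
4.00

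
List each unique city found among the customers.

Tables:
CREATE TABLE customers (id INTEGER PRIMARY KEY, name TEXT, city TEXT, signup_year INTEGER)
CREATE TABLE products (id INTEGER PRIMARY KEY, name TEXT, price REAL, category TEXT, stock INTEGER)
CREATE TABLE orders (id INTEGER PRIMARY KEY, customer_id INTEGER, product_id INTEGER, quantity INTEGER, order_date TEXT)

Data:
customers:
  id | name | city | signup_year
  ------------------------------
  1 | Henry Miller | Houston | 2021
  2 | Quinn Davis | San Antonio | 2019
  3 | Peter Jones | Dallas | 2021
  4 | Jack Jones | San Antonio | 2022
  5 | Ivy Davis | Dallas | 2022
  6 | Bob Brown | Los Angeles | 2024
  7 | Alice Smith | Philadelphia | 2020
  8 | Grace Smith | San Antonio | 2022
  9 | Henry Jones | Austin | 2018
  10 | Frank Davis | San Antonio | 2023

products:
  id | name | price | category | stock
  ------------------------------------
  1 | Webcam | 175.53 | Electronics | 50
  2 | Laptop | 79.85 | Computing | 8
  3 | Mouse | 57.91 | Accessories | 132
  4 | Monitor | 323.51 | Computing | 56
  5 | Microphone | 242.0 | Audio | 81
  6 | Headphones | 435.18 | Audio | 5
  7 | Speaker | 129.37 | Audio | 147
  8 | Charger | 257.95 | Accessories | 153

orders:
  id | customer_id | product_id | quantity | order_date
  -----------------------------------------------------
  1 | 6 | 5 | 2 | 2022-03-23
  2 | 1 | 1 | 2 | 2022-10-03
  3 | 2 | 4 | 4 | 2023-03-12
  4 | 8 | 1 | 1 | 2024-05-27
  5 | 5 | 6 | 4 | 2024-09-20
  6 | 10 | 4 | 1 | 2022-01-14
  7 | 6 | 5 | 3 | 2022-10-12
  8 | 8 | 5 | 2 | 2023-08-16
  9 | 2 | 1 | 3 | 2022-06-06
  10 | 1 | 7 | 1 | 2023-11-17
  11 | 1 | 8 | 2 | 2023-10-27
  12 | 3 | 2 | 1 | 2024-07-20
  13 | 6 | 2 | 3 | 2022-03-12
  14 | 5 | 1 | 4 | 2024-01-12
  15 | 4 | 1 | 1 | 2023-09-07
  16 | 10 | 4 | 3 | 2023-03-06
SELECT DISTINCT city FROM customers

Execution result:
city
Houston
San Antonio
Dallas
Los Angeles
Philadelphia
Austin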